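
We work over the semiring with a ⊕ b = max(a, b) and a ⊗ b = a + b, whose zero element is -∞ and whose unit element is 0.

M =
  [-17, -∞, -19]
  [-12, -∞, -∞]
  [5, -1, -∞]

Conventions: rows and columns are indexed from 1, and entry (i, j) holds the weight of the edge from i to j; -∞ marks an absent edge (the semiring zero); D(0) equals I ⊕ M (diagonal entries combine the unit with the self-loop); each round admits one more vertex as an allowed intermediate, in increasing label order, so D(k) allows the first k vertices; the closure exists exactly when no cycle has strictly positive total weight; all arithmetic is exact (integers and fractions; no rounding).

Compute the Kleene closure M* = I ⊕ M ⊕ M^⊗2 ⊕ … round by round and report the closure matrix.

D(0):
  [0, -∞, -19]
  [-12, 0, -∞]
  [5, -1, 0]
D(1):
  [0, -∞, -19]
  [-12, 0, -31]
  [5, -1, 0]
D(2):
  [0, -∞, -19]
  [-12, 0, -31]
  [5, -1, 0]
D(3):
  [0, -20, -19]
  [-12, 0, -31]
  [5, -1, 0]
Answer: M* = [[0, -20, -19], [-12, 0, -31], [5, -1, 0]]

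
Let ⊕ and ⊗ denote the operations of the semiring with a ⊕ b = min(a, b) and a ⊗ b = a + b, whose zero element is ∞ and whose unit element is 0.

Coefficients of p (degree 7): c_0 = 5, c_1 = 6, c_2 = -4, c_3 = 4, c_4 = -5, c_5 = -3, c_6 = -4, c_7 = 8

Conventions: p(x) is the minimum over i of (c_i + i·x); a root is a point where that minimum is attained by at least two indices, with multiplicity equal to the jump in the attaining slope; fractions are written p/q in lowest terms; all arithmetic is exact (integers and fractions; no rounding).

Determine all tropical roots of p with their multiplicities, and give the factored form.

hull edge (i=0, c=5) to (i=2, c=-4): slope -9/2, span 2
hull edge (i=2, c=-4) to (i=4, c=-5): slope -1/2, span 2
hull edge (i=4, c=-5) to (i=6, c=-4): slope 1/2, span 2
hull edge (i=6, c=-4) to (i=7, c=8): slope 12, span 1
Factored form: p(x) = 8 ⊗ (x ⊕ (-12)) ⊗ (x ⊕ (-1/2)) ⊗ (x ⊕ (-1/2)) ⊗ (x ⊕ 1/2) ⊗ (x ⊕ 1/2) ⊗ (x ⊕ 9/2) ⊗ (x ⊕ 9/2)
Answer: roots = -12 (mult 1), -1/2 (mult 2), 1/2 (mult 2), 9/2 (mult 2)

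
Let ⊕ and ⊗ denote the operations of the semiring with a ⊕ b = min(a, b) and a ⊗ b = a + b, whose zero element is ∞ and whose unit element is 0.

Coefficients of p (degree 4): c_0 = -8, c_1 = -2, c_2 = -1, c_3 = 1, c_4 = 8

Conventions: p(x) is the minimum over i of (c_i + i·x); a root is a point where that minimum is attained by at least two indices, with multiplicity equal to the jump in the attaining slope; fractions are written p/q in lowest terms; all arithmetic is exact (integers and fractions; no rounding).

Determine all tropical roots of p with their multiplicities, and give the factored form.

hull edge (i=0, c=-8) to (i=3, c=1): slope 3, span 3
hull edge (i=3, c=1) to (i=4, c=8): slope 7, span 1
Factored form: p(x) = 8 ⊗ (x ⊕ (-7)) ⊗ (x ⊕ (-3)) ⊗ (x ⊕ (-3)) ⊗ (x ⊕ (-3))
Answer: roots = -7 (mult 1), -3 (mult 3)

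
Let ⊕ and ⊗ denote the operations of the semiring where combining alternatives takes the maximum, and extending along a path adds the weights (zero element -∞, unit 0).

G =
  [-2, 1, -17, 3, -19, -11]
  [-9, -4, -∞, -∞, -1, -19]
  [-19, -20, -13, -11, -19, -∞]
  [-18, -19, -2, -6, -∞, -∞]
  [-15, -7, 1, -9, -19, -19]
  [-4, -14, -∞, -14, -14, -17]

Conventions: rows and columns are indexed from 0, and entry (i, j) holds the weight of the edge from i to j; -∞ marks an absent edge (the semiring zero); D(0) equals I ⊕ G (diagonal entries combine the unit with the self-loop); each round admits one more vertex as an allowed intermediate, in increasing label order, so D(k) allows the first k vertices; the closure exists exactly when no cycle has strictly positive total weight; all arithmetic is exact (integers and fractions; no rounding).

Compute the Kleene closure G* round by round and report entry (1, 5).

D(0):
  [0, 1, -17, 3, -19, -11]
  [-9, 0, -∞, -∞, -1, -19]
  [-19, -20, 0, -11, -19, -∞]
  [-18, -19, -2, 0, -∞, -∞]
  [-15, -7, 1, -9, 0, -19]
  [-4, -14, -∞, -14, -14, 0]
D(1):
  [0, 1, -17, 3, -19, -11]
  [-9, 0, -26, -6, -1, -19]
  [-19, -18, 0, -11, -19, -30]
  [-18, -17, -2, 0, -37, -29]
  [-15, -7, 1, -9, 0, -19]
  [-4, -3, -21, -1, -14, 0]
D(2):
  [0, 1, -17, 3, 0, -11]
  [-9, 0, -26, -6, -1, -19]
  [-19, -18, 0, -11, -19, -30]
  [-18, -17, -2, 0, -18, -29]
  [-15, -7, 1, -9, 0, -19]
  [-4, -3, -21, -1, -4, 0]
D(3):
  [0, 1, -17, 3, 0, -11]
  [-9, 0, -26, -6, -1, -19]
  [-19, -18, 0, -11, -19, -30]
  [-18, -17, -2, 0, -18, -29]
  [-15, -7, 1, -9, 0, -19]
  [-4, -3, -21, -1, -4, 0]
D(4):
  [0, 1, 1, 3, 0, -11]
  [-9, 0, -8, -6, -1, -19]
  [-19, -18, 0, -11, -19, -30]
  [-18, -17, -2, 0, -18, -29]
  [-15, -7, 1, -9, 0, -19]
  [-4, -3, -3, -1, -4, 0]
D(5):
  [0, 1, 1, 3, 0, -11]
  [-9, 0, 0, -6, -1, -19]
  [-19, -18, 0, -11, -19, -30]
  [-18, -17, -2, 0, -18, -29]
  [-15, -7, 1, -9, 0, -19]
  [-4, -3, -3, -1, -4, 0]
D(6):
  [0, 1, 1, 3, 0, -11]
  [-9, 0, 0, -6, -1, -19]
  [-19, -18, 0, -11, -19, -30]
  [-18, -17, -2, 0, -18, -29]
  [-15, -7, 1, -9, 0, -19]
  [-4, -3, -3, -1, -4, 0]
Answer: G*[1][5] = -19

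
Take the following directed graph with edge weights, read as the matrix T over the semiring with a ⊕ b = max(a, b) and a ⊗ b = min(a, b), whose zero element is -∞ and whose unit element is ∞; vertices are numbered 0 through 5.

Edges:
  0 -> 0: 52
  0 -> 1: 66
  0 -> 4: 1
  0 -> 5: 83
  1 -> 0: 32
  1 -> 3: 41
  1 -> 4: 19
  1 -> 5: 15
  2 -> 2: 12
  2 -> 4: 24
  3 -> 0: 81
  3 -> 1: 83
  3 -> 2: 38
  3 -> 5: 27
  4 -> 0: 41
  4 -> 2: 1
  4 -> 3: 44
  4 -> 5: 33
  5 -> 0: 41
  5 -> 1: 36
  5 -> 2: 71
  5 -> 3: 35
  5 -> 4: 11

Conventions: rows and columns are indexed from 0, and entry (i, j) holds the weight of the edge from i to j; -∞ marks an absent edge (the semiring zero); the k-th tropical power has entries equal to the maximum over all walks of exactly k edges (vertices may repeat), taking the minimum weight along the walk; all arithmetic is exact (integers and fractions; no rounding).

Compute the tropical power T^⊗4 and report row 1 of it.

T^⊗2:
  [52, 52, 71, 41, 19, 52]
  [41, 41, 38, 19, 11, 32]
  [24, -∞, 12, 24, 12, 24]
  [52, 66, 27, 41, 24, 81]
  [44, 44, 38, 33, 11, 41]
  [41, 41, 35, 36, 24, 41]
T^⊗3:
  [52, 52, 52, 41, 24, 52]
  [41, 41, 32, 41, 24, 41]
  [24, 24, 24, 24, 12, 24]
  [52, 52, 71, 41, 24, 52]
  [44, 44, 41, 41, 24, 44]
  [41, 41, 41, 41, 24, 41]
T^⊗4:
  [52, 52, 52, 41, 24, 52]
  [41, 41, 41, 41, 24, 41]
  [24, 24, 24, 24, 24, 24]
  [52, 52, 52, 41, 24, 52]
  [44, 44, 44, 41, 24, 44]
  [41, 41, 41, 41, 24, 41]
Answer: row 1 of T^⊗4 = [41, 41, 41, 41, 24, 41]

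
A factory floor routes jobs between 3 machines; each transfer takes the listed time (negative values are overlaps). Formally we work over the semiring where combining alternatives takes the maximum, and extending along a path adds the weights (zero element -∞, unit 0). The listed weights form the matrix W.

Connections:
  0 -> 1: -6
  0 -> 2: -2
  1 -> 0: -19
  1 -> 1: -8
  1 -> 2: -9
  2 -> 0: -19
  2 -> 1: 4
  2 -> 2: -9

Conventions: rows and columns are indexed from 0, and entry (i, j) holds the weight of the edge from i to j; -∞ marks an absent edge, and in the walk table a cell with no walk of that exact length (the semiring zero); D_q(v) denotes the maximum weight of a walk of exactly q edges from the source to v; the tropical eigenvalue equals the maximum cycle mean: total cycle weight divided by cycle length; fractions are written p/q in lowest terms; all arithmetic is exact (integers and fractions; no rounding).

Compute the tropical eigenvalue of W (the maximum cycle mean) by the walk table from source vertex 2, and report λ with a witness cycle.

q=0: [-∞, -∞, 0]
q=1: [-19, 4, -9]
q=2: [-15, -4, -5]
q=3: [-23, -1, -13]
Optimal cycle mean attained by: cycle 1->2->1, total (-9) + 4, length 2.
Answer: λ = -5/2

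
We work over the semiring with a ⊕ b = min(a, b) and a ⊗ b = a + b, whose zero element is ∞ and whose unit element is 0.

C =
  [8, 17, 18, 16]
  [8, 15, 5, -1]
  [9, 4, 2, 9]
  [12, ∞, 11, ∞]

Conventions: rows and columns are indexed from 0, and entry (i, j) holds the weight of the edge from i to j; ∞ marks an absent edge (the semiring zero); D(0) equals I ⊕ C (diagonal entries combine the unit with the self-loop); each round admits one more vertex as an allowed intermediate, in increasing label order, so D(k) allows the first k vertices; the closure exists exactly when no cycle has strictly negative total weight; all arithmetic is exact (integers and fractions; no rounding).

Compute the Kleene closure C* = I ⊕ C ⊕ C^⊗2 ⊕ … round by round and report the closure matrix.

D(0):
  [0, 17, 18, 16]
  [8, 0, 5, -1]
  [9, 4, 0, 9]
  [12, ∞, 11, 0]
D(1):
  [0, 17, 18, 16]
  [8, 0, 5, -1]
  [9, 4, 0, 9]
  [12, 29, 11, 0]
D(2):
  [0, 17, 18, 16]
  [8, 0, 5, -1]
  [9, 4, 0, 3]
  [12, 29, 11, 0]
D(3):
  [0, 17, 18, 16]
  [8, 0, 5, -1]
  [9, 4, 0, 3]
  [12, 15, 11, 0]
D(4):
  [0, 17, 18, 16]
  [8, 0, 5, -1]
  [9, 4, 0, 3]
  [12, 15, 11, 0]
Answer: C* = [[0, 17, 18, 16], [8, 0, 5, -1], [9, 4, 0, 3], [12, 15, 11, 0]]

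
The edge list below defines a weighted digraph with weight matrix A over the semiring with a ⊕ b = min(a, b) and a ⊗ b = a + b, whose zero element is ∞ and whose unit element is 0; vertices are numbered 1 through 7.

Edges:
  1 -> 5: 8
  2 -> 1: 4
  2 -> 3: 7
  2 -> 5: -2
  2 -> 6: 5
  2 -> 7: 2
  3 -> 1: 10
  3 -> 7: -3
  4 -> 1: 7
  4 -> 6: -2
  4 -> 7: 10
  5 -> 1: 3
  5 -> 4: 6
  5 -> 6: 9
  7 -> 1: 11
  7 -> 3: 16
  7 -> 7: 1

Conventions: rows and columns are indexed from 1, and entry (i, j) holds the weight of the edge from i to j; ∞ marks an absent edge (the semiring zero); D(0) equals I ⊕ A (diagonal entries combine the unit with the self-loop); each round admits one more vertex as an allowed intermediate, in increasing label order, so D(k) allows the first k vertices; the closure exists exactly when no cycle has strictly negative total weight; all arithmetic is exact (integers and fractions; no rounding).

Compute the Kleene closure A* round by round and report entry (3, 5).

D(0):
  [0, ∞, ∞, ∞, 8, ∞, ∞]
  [4, 0, 7, ∞, -2, 5, 2]
  [10, ∞, 0, ∞, ∞, ∞, -3]
  [7, ∞, ∞, 0, ∞, -2, 10]
  [3, ∞, ∞, 6, 0, 9, ∞]
  [∞, ∞, ∞, ∞, ∞, 0, ∞]
  [11, ∞, 16, ∞, ∞, ∞, 0]
D(1):
  [0, ∞, ∞, ∞, 8, ∞, ∞]
  [4, 0, 7, ∞, -2, 5, 2]
  [10, ∞, 0, ∞, 18, ∞, -3]
  [7, ∞, ∞, 0, 15, -2, 10]
  [3, ∞, ∞, 6, 0, 9, ∞]
  [∞, ∞, ∞, ∞, ∞, 0, ∞]
  [11, ∞, 16, ∞, 19, ∞, 0]
D(2):
  [0, ∞, ∞, ∞, 8, ∞, ∞]
  [4, 0, 7, ∞, -2, 5, 2]
  [10, ∞, 0, ∞, 18, ∞, -3]
  [7, ∞, ∞, 0, 15, -2, 10]
  [3, ∞, ∞, 6, 0, 9, ∞]
  [∞, ∞, ∞, ∞, ∞, 0, ∞]
  [11, ∞, 16, ∞, 19, ∞, 0]
D(3):
  [0, ∞, ∞, ∞, 8, ∞, ∞]
  [4, 0, 7, ∞, -2, 5, 2]
  [10, ∞, 0, ∞, 18, ∞, -3]
  [7, ∞, ∞, 0, 15, -2, 10]
  [3, ∞, ∞, 6, 0, 9, ∞]
  [∞, ∞, ∞, ∞, ∞, 0, ∞]
  [11, ∞, 16, ∞, 19, ∞, 0]
D(4):
  [0, ∞, ∞, ∞, 8, ∞, ∞]
  [4, 0, 7, ∞, -2, 5, 2]
  [10, ∞, 0, ∞, 18, ∞, -3]
  [7, ∞, ∞, 0, 15, -2, 10]
  [3, ∞, ∞, 6, 0, 4, 16]
  [∞, ∞, ∞, ∞, ∞, 0, ∞]
  [11, ∞, 16, ∞, 19, ∞, 0]
D(5):
  [0, ∞, ∞, 14, 8, 12, 24]
  [1, 0, 7, 4, -2, 2, 2]
  [10, ∞, 0, 24, 18, 22, -3]
  [7, ∞, ∞, 0, 15, -2, 10]
  [3, ∞, ∞, 6, 0, 4, 16]
  [∞, ∞, ∞, ∞, ∞, 0, ∞]
  [11, ∞, 16, 25, 19, 23, 0]
D(6):
  [0, ∞, ∞, 14, 8, 12, 24]
  [1, 0, 7, 4, -2, 2, 2]
  [10, ∞, 0, 24, 18, 22, -3]
  [7, ∞, ∞, 0, 15, -2, 10]
  [3, ∞, ∞, 6, 0, 4, 16]
  [∞, ∞, ∞, ∞, ∞, 0, ∞]
  [11, ∞, 16, 25, 19, 23, 0]
D(7):
  [0, ∞, 40, 14, 8, 12, 24]
  [1, 0, 7, 4, -2, 2, 2]
  [8, ∞, 0, 22, 16, 20, -3]
  [7, ∞, 26, 0, 15, -2, 10]
  [3, ∞, 32, 6, 0, 4, 16]
  [∞, ∞, ∞, ∞, ∞, 0, ∞]
  [11, ∞, 16, 25, 19, 23, 0]
Answer: A*[3][5] = 16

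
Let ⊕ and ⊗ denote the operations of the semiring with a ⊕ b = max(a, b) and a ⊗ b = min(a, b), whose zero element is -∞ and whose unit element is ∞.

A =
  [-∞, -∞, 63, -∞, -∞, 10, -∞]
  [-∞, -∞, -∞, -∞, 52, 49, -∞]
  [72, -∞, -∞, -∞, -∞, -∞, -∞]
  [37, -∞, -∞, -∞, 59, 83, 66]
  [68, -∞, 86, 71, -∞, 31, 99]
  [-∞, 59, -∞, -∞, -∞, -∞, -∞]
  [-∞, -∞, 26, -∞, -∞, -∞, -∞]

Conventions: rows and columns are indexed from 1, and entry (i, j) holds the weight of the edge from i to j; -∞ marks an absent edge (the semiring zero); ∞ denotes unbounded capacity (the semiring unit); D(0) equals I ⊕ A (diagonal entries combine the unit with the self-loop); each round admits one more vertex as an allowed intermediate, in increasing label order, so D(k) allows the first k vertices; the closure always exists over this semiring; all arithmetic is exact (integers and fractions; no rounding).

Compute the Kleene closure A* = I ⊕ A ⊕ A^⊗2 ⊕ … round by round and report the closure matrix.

D(0):
  [∞, -∞, 63, -∞, -∞, 10, -∞]
  [-∞, ∞, -∞, -∞, 52, 49, -∞]
  [72, -∞, ∞, -∞, -∞, -∞, -∞]
  [37, -∞, -∞, ∞, 59, 83, 66]
  [68, -∞, 86, 71, ∞, 31, 99]
  [-∞, 59, -∞, -∞, -∞, ∞, -∞]
  [-∞, -∞, 26, -∞, -∞, -∞, ∞]
D(1):
  [∞, -∞, 63, -∞, -∞, 10, -∞]
  [-∞, ∞, -∞, -∞, 52, 49, -∞]
  [72, -∞, ∞, -∞, -∞, 10, -∞]
  [37, -∞, 37, ∞, 59, 83, 66]
  [68, -∞, 86, 71, ∞, 31, 99]
  [-∞, 59, -∞, -∞, -∞, ∞, -∞]
  [-∞, -∞, 26, -∞, -∞, -∞, ∞]
D(2):
  [∞, -∞, 63, -∞, -∞, 10, -∞]
  [-∞, ∞, -∞, -∞, 52, 49, -∞]
  [72, -∞, ∞, -∞, -∞, 10, -∞]
  [37, -∞, 37, ∞, 59, 83, 66]
  [68, -∞, 86, 71, ∞, 31, 99]
  [-∞, 59, -∞, -∞, 52, ∞, -∞]
  [-∞, -∞, 26, -∞, -∞, -∞, ∞]
D(3):
  [∞, -∞, 63, -∞, -∞, 10, -∞]
  [-∞, ∞, -∞, -∞, 52, 49, -∞]
  [72, -∞, ∞, -∞, -∞, 10, -∞]
  [37, -∞, 37, ∞, 59, 83, 66]
  [72, -∞, 86, 71, ∞, 31, 99]
  [-∞, 59, -∞, -∞, 52, ∞, -∞]
  [26, -∞, 26, -∞, -∞, 10, ∞]
D(4):
  [∞, -∞, 63, -∞, -∞, 10, -∞]
  [-∞, ∞, -∞, -∞, 52, 49, -∞]
  [72, -∞, ∞, -∞, -∞, 10, -∞]
  [37, -∞, 37, ∞, 59, 83, 66]
  [72, -∞, 86, 71, ∞, 71, 99]
  [-∞, 59, -∞, -∞, 52, ∞, -∞]
  [26, -∞, 26, -∞, -∞, 10, ∞]
D(5):
  [∞, -∞, 63, -∞, -∞, 10, -∞]
  [52, ∞, 52, 52, 52, 52, 52]
  [72, -∞, ∞, -∞, -∞, 10, -∞]
  [59, -∞, 59, ∞, 59, 83, 66]
  [72, -∞, 86, 71, ∞, 71, 99]
  [52, 59, 52, 52, 52, ∞, 52]
  [26, -∞, 26, -∞, -∞, 10, ∞]
D(6):
  [∞, 10, 63, 10, 10, 10, 10]
  [52, ∞, 52, 52, 52, 52, 52]
  [72, 10, ∞, 10, 10, 10, 10]
  [59, 59, 59, ∞, 59, 83, 66]
  [72, 59, 86, 71, ∞, 71, 99]
  [52, 59, 52, 52, 52, ∞, 52]
  [26, 10, 26, 10, 10, 10, ∞]
D(7):
  [∞, 10, 63, 10, 10, 10, 10]
  [52, ∞, 52, 52, 52, 52, 52]
  [72, 10, ∞, 10, 10, 10, 10]
  [59, 59, 59, ∞, 59, 83, 66]
  [72, 59, 86, 71, ∞, 71, 99]
  [52, 59, 52, 52, 52, ∞, 52]
  [26, 10, 26, 10, 10, 10, ∞]
Answer: A* = [[∞, 10, 63, 10, 10, 10, 10], [52, ∞, 52, 52, 52, 52, 52], [72, 10, ∞, 10, 10, 10, 10], [59, 59, 59, ∞, 59, 83, 66], [72, 59, 86, 71, ∞, 71, 99], [52, 59, 52, 52, 52, ∞, 52], [26, 10, 26, 10, 10, 10, ∞]]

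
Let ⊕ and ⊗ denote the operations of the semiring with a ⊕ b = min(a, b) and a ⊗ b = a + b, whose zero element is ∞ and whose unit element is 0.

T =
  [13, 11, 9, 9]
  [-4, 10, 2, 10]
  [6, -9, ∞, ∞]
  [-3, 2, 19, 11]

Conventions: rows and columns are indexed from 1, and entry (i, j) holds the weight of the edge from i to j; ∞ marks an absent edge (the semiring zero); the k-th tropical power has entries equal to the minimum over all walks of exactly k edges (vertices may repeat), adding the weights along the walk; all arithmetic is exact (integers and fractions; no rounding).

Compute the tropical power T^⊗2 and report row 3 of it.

T^⊗2:
  [6, 0, 13, 20]
  [6, -7, 5, 5]
  [-13, 1, -7, 1]
  [-2, 8, 4, 6]
Answer: row 3 of T^⊗2 = [-13, 1, -7, 1]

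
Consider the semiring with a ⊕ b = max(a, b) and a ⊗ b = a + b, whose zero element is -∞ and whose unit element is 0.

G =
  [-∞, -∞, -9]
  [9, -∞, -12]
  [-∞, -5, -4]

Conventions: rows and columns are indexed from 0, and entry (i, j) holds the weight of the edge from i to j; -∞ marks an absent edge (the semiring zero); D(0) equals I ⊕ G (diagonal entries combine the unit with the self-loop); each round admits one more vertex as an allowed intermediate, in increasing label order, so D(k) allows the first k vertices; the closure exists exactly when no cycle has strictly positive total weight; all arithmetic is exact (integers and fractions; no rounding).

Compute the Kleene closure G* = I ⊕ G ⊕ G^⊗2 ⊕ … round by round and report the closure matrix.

D(0):
  [0, -∞, -9]
  [9, 0, -12]
  [-∞, -5, 0]
D(1):
  [0, -∞, -9]
  [9, 0, 0]
  [-∞, -5, 0]
D(2):
  [0, -∞, -9]
  [9, 0, 0]
  [4, -5, 0]
D(3):
  [0, -14, -9]
  [9, 0, 0]
  [4, -5, 0]
Answer: G* = [[0, -14, -9], [9, 0, 0], [4, -5, 0]]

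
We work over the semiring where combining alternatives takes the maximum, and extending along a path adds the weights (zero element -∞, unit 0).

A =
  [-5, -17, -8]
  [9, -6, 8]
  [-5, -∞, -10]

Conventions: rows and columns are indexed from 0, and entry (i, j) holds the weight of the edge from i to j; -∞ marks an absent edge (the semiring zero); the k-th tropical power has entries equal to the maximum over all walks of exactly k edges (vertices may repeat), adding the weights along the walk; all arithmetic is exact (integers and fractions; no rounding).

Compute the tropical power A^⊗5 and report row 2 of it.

A^⊗2:
  [-8, -22, -9]
  [4, -8, 2]
  [-10, -22, -13]
A^⊗3:
  [-13, -25, -14]
  [1, -13, 0]
  [-13, -27, -14]
A^⊗4:
  [-16, -30, -17]
  [-4, -16, -5]
  [-18, -30, -19]
A^⊗5:
  [-21, -33, -22]
  [-7, -21, -8]
  [-21, -35, -22]
Answer: row 2 of A^⊗5 = [-21, -35, -22]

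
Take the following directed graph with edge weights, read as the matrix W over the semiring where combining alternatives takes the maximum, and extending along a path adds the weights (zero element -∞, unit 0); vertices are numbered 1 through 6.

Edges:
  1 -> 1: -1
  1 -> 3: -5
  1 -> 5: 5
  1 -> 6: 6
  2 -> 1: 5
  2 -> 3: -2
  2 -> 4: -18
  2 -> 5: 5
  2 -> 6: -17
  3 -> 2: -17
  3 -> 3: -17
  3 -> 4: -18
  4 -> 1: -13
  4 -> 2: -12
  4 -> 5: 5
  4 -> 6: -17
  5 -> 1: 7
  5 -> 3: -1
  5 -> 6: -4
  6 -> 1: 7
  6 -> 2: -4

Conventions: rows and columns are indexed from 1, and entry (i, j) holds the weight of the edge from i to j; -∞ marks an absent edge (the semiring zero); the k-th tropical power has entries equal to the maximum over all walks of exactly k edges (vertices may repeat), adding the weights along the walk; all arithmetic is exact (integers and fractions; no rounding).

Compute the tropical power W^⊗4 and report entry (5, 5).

W^⊗2:
  [13, 2, 4, -23, 4, 5]
  [12, -19, 4, -20, 10, 11]
  [-12, -30, -19, -35, -12, -34]
  [12, -21, 4, -30, -7, 1]
  [6, -8, 2, -19, 12, 13]
  [6, -∞, 2, -22, 12, 13]
W^⊗3:
  [12, 1, 8, -14, 18, 19]
  [18, 7, 9, -14, 17, 18]
  [-5, -36, -13, -37, -7, -6]
  [11, -3, 7, -14, 17, 18]
  [20, 9, 11, -16, 11, 12]
  [20, 9, 11, -16, 11, 12]
W^⊗4:
  [26, 15, 17, -10, 17, 18]
  [25, 14, 16, -9, 23, 24]
  [1, -10, -8, -31, 0, 1]
  [25, 14, 16, -11, 16, 17]
  [19, 8, 15, -7, 25, 26]
  [19, 8, 15, -7, 25, 26]
Key observation: the optimum is the walk 5->1->6->1->5, with weight 7 + 6 + 7 + 5 = 25.
Optimal value attained by: walk 5->1->6->1->5.
Answer: (W^⊗4)[5][5] = 25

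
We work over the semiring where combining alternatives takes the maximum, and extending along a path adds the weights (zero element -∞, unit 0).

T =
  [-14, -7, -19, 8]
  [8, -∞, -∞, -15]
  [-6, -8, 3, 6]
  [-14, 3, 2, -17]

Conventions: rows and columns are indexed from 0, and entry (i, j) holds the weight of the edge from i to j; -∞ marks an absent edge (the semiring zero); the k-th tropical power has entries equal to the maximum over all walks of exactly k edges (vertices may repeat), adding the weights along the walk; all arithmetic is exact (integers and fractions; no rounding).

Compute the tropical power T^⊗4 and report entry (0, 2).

T^⊗2:
  [1, 11, 10, -6]
  [-6, 1, -11, 16]
  [0, 9, 8, 9]
  [11, -6, 5, 8]
T^⊗3:
  [19, 2, 13, 16]
  [9, 19, 18, 2]
  [17, 12, 11, 14]
  [2, 11, 10, 19]
T^⊗4:
  [10, 19, 18, 27]
  [27, 10, 21, 24]
  [20, 17, 16, 25]
  [19, 22, 21, 16]
Key observation: the optimum is the walk 0->3->2->3->2, with weight 8 + 2 + 6 + 2 = 18.
Optimal value attained by: walk 0->3->2->3->2.
Answer: (T^⊗4)[0][2] = 18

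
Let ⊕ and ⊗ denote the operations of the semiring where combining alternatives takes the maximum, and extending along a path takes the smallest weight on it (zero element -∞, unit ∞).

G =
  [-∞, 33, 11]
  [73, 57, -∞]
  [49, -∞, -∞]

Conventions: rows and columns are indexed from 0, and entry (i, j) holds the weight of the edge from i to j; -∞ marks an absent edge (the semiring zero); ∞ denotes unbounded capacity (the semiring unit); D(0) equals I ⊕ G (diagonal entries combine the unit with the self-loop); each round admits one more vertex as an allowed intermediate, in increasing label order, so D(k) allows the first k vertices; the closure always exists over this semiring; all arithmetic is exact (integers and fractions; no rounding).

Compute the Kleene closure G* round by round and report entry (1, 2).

D(0):
  [∞, 33, 11]
  [73, ∞, -∞]
  [49, -∞, ∞]
D(1):
  [∞, 33, 11]
  [73, ∞, 11]
  [49, 33, ∞]
D(2):
  [∞, 33, 11]
  [73, ∞, 11]
  [49, 33, ∞]
D(3):
  [∞, 33, 11]
  [73, ∞, 11]
  [49, 33, ∞]
Answer: G*[1][2] = 11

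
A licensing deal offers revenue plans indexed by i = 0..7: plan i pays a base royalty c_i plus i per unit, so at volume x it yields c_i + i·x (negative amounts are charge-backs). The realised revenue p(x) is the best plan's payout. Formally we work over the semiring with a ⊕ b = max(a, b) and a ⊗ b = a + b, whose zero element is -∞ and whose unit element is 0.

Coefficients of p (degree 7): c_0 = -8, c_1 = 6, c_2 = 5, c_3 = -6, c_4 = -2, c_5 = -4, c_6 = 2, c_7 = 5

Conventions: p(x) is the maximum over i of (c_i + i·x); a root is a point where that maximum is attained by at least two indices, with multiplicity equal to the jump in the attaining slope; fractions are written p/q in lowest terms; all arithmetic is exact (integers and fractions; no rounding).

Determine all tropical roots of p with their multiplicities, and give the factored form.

hull edge (i=0, c=-8) to (i=1, c=6): slope 14, span 1
hull edge (i=1, c=6) to (i=7, c=5): slope -1/6, span 6
Factored form: p(x) = 5 ⊗ (x ⊕ (-14)) ⊗ (x ⊕ 1/6) ⊗ (x ⊕ 1/6) ⊗ (x ⊕ 1/6) ⊗ (x ⊕ 1/6) ⊗ (x ⊕ 1/6) ⊗ (x ⊕ 1/6)
Answer: roots = -14 (mult 1), 1/6 (mult 6)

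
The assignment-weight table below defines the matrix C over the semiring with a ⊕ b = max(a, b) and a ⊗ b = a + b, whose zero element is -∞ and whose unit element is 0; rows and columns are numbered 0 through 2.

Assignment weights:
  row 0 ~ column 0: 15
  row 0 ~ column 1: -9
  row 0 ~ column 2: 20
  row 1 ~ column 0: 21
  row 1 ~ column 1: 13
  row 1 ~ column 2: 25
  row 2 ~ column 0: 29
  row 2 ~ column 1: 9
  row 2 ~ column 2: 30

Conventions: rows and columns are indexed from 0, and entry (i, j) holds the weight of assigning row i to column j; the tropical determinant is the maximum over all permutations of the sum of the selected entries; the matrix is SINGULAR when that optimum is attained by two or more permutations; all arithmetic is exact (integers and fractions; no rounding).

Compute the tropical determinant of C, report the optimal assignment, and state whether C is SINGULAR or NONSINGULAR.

σ = (0, 1, 2): 15 + 13 + 30 = 58
σ = (0, 2, 1): 15 + 25 + 9 = 49
σ = (1, 0, 2): (-9) + 21 + 30 = 42
σ = (1, 2, 0): (-9) + 25 + 29 = 45
σ = (2, 0, 1): 20 + 21 + 9 = 50
σ = (2, 1, 0): 20 + 13 + 29 = 62
Optimal value attained by: σ = (2, 1, 0).
Answer: det⊕(C) = 62; verdict: NONSINGULAR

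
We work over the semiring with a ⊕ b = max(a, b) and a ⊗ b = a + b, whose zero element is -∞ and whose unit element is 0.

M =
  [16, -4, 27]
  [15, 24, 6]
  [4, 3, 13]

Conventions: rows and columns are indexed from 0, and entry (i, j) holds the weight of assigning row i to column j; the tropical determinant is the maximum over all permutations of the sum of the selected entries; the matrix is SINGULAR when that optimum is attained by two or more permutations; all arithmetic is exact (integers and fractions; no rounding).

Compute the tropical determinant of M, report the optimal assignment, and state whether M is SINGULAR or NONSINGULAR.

σ = (0, 1, 2): 16 + 24 + 13 = 53
σ = (0, 2, 1): 16 + 6 + 3 = 25
σ = (1, 0, 2): (-4) + 15 + 13 = 24
σ = (1, 2, 0): (-4) + 6 + 4 = 6
σ = (2, 0, 1): 27 + 15 + 3 = 45
σ = (2, 1, 0): 27 + 24 + 4 = 55
Optimal value attained by: σ = (2, 1, 0).
Answer: det⊕(M) = 55; verdict: NONSINGULAR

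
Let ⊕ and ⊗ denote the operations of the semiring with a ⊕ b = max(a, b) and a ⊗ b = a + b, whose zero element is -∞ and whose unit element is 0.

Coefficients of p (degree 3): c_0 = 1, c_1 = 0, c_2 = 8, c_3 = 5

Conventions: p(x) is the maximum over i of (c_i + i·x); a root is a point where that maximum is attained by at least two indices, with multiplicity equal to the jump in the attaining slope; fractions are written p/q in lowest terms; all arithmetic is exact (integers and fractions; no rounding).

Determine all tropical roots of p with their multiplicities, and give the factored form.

hull edge (i=0, c=1) to (i=2, c=8): slope 7/2, span 2
hull edge (i=2, c=8) to (i=3, c=5): slope -3, span 1
Factored form: p(x) = 5 ⊗ (x ⊕ (-7/2)) ⊗ (x ⊕ (-7/2)) ⊗ (x ⊕ 3)
Answer: roots = -7/2 (mult 2), 3 (mult 1)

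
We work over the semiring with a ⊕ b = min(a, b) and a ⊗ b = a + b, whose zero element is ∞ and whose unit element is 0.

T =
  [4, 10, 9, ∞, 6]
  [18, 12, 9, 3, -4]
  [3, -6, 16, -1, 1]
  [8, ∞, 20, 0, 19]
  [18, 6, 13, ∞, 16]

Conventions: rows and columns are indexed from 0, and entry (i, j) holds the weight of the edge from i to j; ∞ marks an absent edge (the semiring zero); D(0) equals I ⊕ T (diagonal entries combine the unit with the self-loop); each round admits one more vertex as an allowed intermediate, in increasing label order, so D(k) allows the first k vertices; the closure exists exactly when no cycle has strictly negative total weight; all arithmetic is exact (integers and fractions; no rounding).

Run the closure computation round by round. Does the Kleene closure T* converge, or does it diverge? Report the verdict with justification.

D(0):
  [0, 10, 9, ∞, 6]
  [18, 0, 9, 3, -4]
  [3, -6, 0, -1, 1]
  [8, ∞, 20, 0, 19]
  [18, 6, 13, ∞, 0]
D(1):
  [0, 10, 9, ∞, 6]
  [18, 0, 9, 3, -4]
  [3, -6, 0, -1, 1]
  [8, 18, 17, 0, 14]
  [18, 6, 13, ∞, 0]
D(2):
  [0, 10, 9, 13, 6]
  [18, 0, 9, 3, -4]
  [3, -6, 0, -3, -10]
  [8, 18, 17, 0, 14]
  [18, 6, 13, 9, 0]
D(3):
  [0, 3, 9, 6, -1]
  [12, 0, 9, 3, -4]
  [3, -6, 0, -3, -10]
  [8, 11, 17, 0, 7]
  [16, 6, 13, 9, 0]
D(4):
  [0, 3, 9, 6, -1]
  [11, 0, 9, 3, -4]
  [3, -6, 0, -3, -10]
  [8, 11, 17, 0, 7]
  [16, 6, 13, 9, 0]
D(5):
  [0, 3, 9, 6, -1]
  [11, 0, 9, 3, -4]
  [3, -6, 0, -3, -10]
  [8, 11, 17, 0, 7]
  [16, 6, 13, 9, 0]
Key observation: every diagonal entry stays at the unit through all rounds, so no improving cycle exists.
Answer: CONVERGES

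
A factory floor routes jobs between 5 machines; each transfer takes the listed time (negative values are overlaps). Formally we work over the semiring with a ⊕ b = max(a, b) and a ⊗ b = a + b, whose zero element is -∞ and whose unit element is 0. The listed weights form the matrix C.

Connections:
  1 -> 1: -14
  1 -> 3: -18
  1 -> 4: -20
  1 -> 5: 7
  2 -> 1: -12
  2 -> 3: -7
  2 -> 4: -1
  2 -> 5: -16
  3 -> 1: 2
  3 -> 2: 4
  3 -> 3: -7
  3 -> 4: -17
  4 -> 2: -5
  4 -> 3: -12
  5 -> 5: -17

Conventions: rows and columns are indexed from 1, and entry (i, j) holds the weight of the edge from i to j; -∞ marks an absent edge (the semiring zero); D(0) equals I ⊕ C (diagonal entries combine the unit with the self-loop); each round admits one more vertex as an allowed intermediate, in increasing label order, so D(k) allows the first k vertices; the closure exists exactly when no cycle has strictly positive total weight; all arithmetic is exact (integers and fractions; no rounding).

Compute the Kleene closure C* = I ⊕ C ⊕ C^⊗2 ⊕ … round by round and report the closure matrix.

D(0):
  [0, -∞, -18, -20, 7]
  [-12, 0, -7, -1, -16]
  [2, 4, 0, -17, -∞]
  [-∞, -5, -12, 0, -∞]
  [-∞, -∞, -∞, -∞, 0]
D(1):
  [0, -∞, -18, -20, 7]
  [-12, 0, -7, -1, -5]
  [2, 4, 0, -17, 9]
  [-∞, -5, -12, 0, -∞]
  [-∞, -∞, -∞, -∞, 0]
D(2):
  [0, -∞, -18, -20, 7]
  [-12, 0, -7, -1, -5]
  [2, 4, 0, 3, 9]
  [-17, -5, -12, 0, -10]
  [-∞, -∞, -∞, -∞, 0]
D(3):
  [0, -14, -18, -15, 7]
  [-5, 0, -7, -1, 2]
  [2, 4, 0, 3, 9]
  [-10, -5, -12, 0, -3]
  [-∞, -∞, -∞, -∞, 0]
D(4):
  [0, -14, -18, -15, 7]
  [-5, 0, -7, -1, 2]
  [2, 4, 0, 3, 9]
  [-10, -5, -12, 0, -3]
  [-∞, -∞, -∞, -∞, 0]
D(5):
  [0, -14, -18, -15, 7]
  [-5, 0, -7, -1, 2]
  [2, 4, 0, 3, 9]
  [-10, -5, -12, 0, -3]
  [-∞, -∞, -∞, -∞, 0]
Answer: C* = [[0, -14, -18, -15, 7], [-5, 0, -7, -1, 2], [2, 4, 0, 3, 9], [-10, -5, -12, 0, -3], [-∞, -∞, -∞, -∞, 0]]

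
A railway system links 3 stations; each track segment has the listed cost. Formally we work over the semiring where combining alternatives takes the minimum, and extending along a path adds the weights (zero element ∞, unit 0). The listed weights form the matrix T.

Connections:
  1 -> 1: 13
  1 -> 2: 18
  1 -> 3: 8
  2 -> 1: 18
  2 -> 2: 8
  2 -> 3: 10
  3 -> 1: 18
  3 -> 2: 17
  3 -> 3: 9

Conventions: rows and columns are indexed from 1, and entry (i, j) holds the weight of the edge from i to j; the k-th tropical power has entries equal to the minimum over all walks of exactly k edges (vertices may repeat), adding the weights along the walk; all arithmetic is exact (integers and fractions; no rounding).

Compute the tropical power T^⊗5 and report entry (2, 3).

T^⊗2:
  [26, 25, 17]
  [26, 16, 18]
  [27, 25, 18]
T^⊗3:
  [35, 33, 26]
  [34, 24, 26]
  [36, 33, 27]
T^⊗4:
  [44, 41, 35]
  [42, 32, 34]
  [45, 41, 36]
T^⊗5:
  [53, 49, 44]
  [50, 40, 42]
  [54, 49, 45]
Key observation: the optimum is the walk 2->2->2->2->2->3, with weight 8 + 8 + 8 + 8 + 10 = 42.
Optimal value attained by: walk 2->2->2->2->2->3.
Answer: (T^⊗5)[2][3] = 42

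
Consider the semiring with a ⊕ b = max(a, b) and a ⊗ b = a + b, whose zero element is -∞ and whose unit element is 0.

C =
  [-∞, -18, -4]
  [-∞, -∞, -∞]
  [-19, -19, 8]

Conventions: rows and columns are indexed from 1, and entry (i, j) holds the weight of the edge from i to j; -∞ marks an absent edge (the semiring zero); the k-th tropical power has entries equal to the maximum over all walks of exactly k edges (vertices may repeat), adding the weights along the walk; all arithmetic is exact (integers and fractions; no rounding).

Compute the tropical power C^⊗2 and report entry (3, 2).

C^⊗2:
  [-23, -23, 4]
  [-∞, -∞, -∞]
  [-11, -11, 16]
Key observation: the optimum is the walk 3->3->2, with weight 8 + (-19) = -11.
Optimal value attained by: walk 3->3->2.
Answer: (C^⊗2)[3][2] = -11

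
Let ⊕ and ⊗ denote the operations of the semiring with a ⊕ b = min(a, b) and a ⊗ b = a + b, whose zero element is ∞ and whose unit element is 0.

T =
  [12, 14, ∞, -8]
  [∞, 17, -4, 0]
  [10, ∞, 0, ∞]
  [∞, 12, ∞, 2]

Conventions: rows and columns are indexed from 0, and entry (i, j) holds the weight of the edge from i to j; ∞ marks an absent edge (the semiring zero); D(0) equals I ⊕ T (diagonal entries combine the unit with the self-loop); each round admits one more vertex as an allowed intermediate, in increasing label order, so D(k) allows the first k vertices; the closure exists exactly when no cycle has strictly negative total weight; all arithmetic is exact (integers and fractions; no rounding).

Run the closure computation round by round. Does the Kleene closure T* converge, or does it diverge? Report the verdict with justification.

D(0):
  [0, 14, ∞, -8]
  [∞, 0, -4, 0]
  [10, ∞, 0, ∞]
  [∞, 12, ∞, 0]
D(1):
  [0, 14, ∞, -8]
  [∞, 0, -4, 0]
  [10, 24, 0, 2]
  [∞, 12, ∞, 0]
D(2):
  [0, 14, 10, -8]
  [∞, 0, -4, 0]
  [10, 24, 0, 2]
  [∞, 12, 8, 0]
D(3):
  [0, 14, 10, -8]
  [6, 0, -4, -2]
  [10, 24, 0, 2]
  [18, 12, 8, 0]
D(4):
  [0, 4, 0, -8]
  [6, 0, -4, -2]
  [10, 14, 0, 2]
  [18, 12, 8, 0]
Key observation: every diagonal entry stays at the unit through all rounds, so no improving cycle exists.
Answer: CONVERGES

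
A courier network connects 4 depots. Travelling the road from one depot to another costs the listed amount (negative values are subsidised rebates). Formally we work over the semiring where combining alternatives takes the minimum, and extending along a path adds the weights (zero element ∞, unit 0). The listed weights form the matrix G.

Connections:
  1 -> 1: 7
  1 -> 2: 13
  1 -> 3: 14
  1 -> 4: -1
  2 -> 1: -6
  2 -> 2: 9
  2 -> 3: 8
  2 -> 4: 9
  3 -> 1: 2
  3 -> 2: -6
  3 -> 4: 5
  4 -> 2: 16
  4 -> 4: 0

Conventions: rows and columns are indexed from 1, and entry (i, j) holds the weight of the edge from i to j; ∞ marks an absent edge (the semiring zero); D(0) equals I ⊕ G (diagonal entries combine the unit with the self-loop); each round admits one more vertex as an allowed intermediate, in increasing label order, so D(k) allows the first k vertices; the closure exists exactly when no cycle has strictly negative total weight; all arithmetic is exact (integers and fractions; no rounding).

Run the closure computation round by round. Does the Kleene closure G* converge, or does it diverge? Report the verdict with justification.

D(0):
  [0, 13, 14, -1]
  [-6, 0, 8, 9]
  [2, -6, 0, 5]
  [∞, 16, ∞, 0]
D(1):
  [0, 13, 14, -1]
  [-6, 0, 8, -7]
  [2, -6, 0, 1]
  [∞, 16, ∞, 0]
D(2):
  [0, 13, 14, -1]
  [-6, 0, 8, -7]
  [-12, -6, 0, -13]
  [10, 16, 24, 0]
D(3):
  [0, 8, 14, -1]
  [-6, 0, 8, -7]
  [-12, -6, 0, -13]
  [10, 16, 24, 0]
D(4):
  [0, 8, 14, -1]
  [-6, 0, 8, -7]
  [-12, -6, 0, -13]
  [10, 16, 24, 0]
Key observation: every diagonal entry stays at the unit through all rounds, so no improving cycle exists.
Answer: CONVERGES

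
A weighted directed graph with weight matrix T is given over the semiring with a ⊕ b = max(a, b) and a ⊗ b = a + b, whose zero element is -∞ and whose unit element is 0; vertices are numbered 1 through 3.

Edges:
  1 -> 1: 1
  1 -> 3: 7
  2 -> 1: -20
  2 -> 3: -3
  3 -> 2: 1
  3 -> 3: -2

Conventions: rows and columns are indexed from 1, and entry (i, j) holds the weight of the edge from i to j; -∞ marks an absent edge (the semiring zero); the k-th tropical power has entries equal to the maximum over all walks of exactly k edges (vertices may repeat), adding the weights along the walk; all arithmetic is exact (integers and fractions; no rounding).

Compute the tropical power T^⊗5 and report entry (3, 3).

T^⊗2:
  [2, 8, 8]
  [-19, -2, -5]
  [-19, -1, -2]
T^⊗3:
  [3, 9, 9]
  [-18, -4, -5]
  [-18, -1, -4]
T^⊗4:
  [4, 10, 10]
  [-17, -4, -7]
  [-17, -3, -4]
T^⊗5:
  [5, 11, 11]
  [-16, -6, -7]
  [-16, -3, -6]
Key observation: the optimum is the walk 3->2->3->2->3->3, with weight 1 + (-3) + 1 + (-3) + (-2) = -6.
Optimal value attained by: walk 3->2->3->2->3->3.
Answer: (T^⊗5)[3][3] = -6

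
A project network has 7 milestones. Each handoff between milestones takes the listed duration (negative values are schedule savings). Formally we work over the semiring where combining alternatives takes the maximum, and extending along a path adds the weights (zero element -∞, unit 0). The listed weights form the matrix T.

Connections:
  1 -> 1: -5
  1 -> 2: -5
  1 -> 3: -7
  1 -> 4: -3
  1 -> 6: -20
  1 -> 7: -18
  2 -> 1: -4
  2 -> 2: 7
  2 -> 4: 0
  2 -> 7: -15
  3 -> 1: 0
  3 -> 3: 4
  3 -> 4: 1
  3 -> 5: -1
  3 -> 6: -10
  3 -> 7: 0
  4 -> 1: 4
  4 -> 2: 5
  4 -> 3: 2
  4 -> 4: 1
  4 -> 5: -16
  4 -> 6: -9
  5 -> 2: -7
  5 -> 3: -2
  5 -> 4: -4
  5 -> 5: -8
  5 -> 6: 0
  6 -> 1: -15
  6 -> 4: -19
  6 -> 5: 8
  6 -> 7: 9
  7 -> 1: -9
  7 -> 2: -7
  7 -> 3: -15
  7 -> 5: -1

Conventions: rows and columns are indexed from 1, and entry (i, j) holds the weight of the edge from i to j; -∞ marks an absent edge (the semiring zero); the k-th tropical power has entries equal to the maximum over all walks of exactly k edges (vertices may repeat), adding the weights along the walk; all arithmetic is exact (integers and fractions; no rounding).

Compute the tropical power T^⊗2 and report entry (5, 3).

T^⊗2:
  [1, 2, -1, -2, -8, -12, -7]
  [4, 14, 2, 7, -16, -9, -8]
  [5, 6, 8, 5, 3, -1, 4]
  [5, 12, 6, 5, 1, -8, 2]
  [0, 1, 2, -1, 8, -8, 9]
  [0, 2, 6, 4, 8, 8, -33]
  [-11, 0, -3, -5, -9, -1, -15]
Key observation: the optimum is the walk 5->3->3, with weight (-2) + 4 = 2.
Optimal value attained by: walk 5->3->3.
Answer: (T^⊗2)[5][3] = 2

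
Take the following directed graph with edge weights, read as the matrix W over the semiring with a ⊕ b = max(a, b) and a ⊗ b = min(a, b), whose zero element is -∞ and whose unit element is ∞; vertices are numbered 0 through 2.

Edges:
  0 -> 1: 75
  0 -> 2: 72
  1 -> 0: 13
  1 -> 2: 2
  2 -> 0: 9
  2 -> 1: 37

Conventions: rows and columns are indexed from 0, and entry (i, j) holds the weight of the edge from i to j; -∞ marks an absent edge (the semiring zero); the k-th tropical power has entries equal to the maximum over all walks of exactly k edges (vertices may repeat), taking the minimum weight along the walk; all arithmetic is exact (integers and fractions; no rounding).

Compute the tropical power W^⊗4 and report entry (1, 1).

W^⊗2:
  [13, 37, 2]
  [2, 13, 13]
  [13, 9, 9]
W^⊗3:
  [13, 13, 13]
  [13, 13, 2]
  [9, 13, 13]
W^⊗4:
  [13, 13, 13]
  [13, 13, 13]
  [13, 13, 9]
Key observation: the optimum is the walk 1->0->1->0->1, with weight 13 min 75 min 13 min 75 = 13.
Optimal value attained by: walk 1->0->1->0->1.
Answer: (W^⊗4)[1][1] = 13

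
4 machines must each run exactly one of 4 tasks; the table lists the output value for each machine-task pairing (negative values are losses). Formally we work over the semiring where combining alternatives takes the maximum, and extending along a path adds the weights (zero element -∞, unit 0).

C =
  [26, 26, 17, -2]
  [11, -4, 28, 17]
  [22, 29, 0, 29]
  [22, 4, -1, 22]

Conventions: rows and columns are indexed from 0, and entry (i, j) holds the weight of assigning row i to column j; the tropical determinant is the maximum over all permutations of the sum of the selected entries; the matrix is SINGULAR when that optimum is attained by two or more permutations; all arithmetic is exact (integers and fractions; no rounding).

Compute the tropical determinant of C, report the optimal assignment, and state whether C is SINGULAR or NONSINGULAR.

σ = (0, 1, 2, 3): 26 + (-4) + 0 + 22 = 44
σ = (0, 1, 3, 2): 26 + (-4) + 29 + (-1) = 50
σ = (0, 2, 1, 3): 26 + 28 + 29 + 22 = 105
σ = (0, 2, 3, 1): 26 + 28 + 29 + 4 = 87
σ = (0, 3, 1, 2): 26 + 17 + 29 + (-1) = 71
σ = (0, 3, 2, 1): 26 + 17 + 0 + 4 = 47
σ = (1, 0, 2, 3): 26 + 11 + 0 + 22 = 59
σ = (1, 0, 3, 2): 26 + 11 + 29 + (-1) = 65
σ = (1, 2, 0, 3): 26 + 28 + 22 + 22 = 98
σ = (1, 2, 3, 0): 26 + 28 + 29 + 22 = 105
σ = (1, 3, 0, 2): 26 + 17 + 22 + (-1) = 64
σ = (1, 3, 2, 0): 26 + 17 + 0 + 22 = 65
σ = (2, 0, 1, 3): 17 + 11 + 29 + 22 = 79
σ = (2, 0, 3, 1): 17 + 11 + 29 + 4 = 61
σ = (2, 1, 0, 3): 17 + (-4) + 22 + 22 = 57
σ = (2, 1, 3, 0): 17 + (-4) + 29 + 22 = 64
σ = (2, 3, 0, 1): 17 + 17 + 22 + 4 = 60
σ = (2, 3, 1, 0): 17 + 17 + 29 + 22 = 85
σ = (3, 0, 1, 2): (-2) + 11 + 29 + (-1) = 37
σ = (3, 0, 2, 1): (-2) + 11 + 0 + 4 = 13
σ = (3, 1, 0, 2): (-2) + (-4) + 22 + (-1) = 15
σ = (3, 1, 2, 0): (-2) + (-4) + 0 + 22 = 16
σ = (3, 2, 0, 1): (-2) + 28 + 22 + 4 = 52
σ = (3, 2, 1, 0): (-2) + 28 + 29 + 22 = 77
Optimal value attained by: σ = (0, 2, 1, 3).
Answer: det⊕(C) = 105; verdict: SINGULAR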